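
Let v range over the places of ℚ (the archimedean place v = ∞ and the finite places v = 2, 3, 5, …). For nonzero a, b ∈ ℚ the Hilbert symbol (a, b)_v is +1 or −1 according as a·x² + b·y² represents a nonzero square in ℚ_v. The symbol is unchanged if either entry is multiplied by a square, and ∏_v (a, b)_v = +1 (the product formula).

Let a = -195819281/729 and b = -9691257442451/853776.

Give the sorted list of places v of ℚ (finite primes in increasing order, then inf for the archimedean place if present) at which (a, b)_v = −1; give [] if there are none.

[7, 13, 23, inf]

Mod squares: a ≡ -232841, b ≡ -5454059. Check v ∈ {∞, 2, 3, 7, 11, 13, 17, 23, 29, 31, 37, 43}.
v=2: v_2(a)=0, v_2(b)=-4; units ≡ 7, 5 (mod 8); ε·ε+αω+βω = 1·0+0·1+-4·0 ≡ 0  ⇒  (a,b)_2 = +1.
v=29: a=29^3·(≡1), b=29^1·(≡25) mod 29; (1|29)=+1, (25|29)=+1; (−1)^{3·1·14}·(+1)^1·(+1)^3 = +1.
v=37: a=37^1·(≡4), b=37^1·(≡1) mod 37; (4|37)=+1, (1|37)=+1; (−1)^{1·1·18}·(+1)^1·(+1)^1 = +1.
v=23: a=23^0·(≡19), b=23^1·(≡7) mod 23; (19|23)=-1, (7|23)=-1; (−1)^{0·1·11}·(-1)^1·(-1)^0 = -1.
v=3: a=3^-6·(≡1), b=3^-2·(≡1) mod 3; (1|3)=+1, (1|3)=+1; (−1)^{-6·-2·1}·(+1)^-2·(+1)^-6 = +1.
v=31: a=31^1·(≡21), b=31^2·(≡14) mod 31; (21|31)=-1, (14|31)=+1; (−1)^{1·2·15}·(-1)^2·(+1)^1 = +1.
v=43: a=43^0·(≡38), b=43^2·(≡5) mod 43; (38|43)=+1, (5|43)=-1; (−1)^{0·2·21}·(+1)^2·(-1)^0 = +1.
v=∞: -232841 < 0 and -5454059 < 0  ⇒  (a,b)_∞ = -1.
v=13: a=13^0·(≡5), b=13^1·(≡8) mod 13; (5|13)=-1, (8|13)=-1; (−1)^{0·1·6}·(-1)^1·(-1)^0 = -1.
v=17: a=17^0·(≡2), b=17^1·(≡3) mod 17; (2|17)=+1, (3|17)=-1; (−1)^{0·1·8}·(+1)^1·(-1)^0 = +1.
v=11: a=11^0·(≡8), b=11^-2·(≡4) mod 11; (8|11)=-1, (4|11)=+1; (−1)^{0·-2·5}·(-1)^-2·(+1)^0 = +1.
v=7: a=7^1·(≡1), b=7^-2·(≡3) mod 7; (1|7)=+1, (3|7)=-1; (−1)^{1·-2·3}·(+1)^-2·(-1)^1 = -1.
(-232841, -5454059 / ℚ) ramifies at {7, 13, 23, ∞}: a division algebra.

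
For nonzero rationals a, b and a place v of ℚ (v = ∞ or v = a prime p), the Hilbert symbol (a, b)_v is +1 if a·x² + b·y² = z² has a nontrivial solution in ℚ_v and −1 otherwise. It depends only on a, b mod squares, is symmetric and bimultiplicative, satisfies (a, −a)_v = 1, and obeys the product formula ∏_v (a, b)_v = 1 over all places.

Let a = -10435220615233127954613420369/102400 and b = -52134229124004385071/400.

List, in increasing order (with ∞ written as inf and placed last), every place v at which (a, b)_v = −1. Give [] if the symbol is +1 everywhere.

Mod squares: a ≡ -658329, b ≡ -17871. Check v ∈ {∞, 2, 3, 5, 7, 17, 23, 29, 37, 47}.
v=2: v_2(a)=-12, v_2(b)=-4; units ≡ 7, 1 (mod 8); ε·ε+αω+βω = 1·0+-12·0+-4·0 ≡ 0  ⇒  (a,b)_2 = +1.
v=3: a=3^9·(≡1), b=3^5·(≡1) mod 3; (1|3)=+1, (1|3)=+1; (−1)^{9·5·1}·(+1)^5·(+1)^9 = -1.
v=37: a=37^4·(≡30), b=37^3·(≡20) mod 37; (30|37)=+1, (20|37)=-1; (−1)^{4·3·18}·(+1)^3·(-1)^4 = +1.
v=47: a=47^3·(≡45), b=47^2·(≡12) mod 47; (45|47)=-1, (12|47)=+1; (−1)^{3·2·23}·(-1)^2·(+1)^3 = +1.
v=29: a=29^3·(≡4), b=29^2·(≡24) mod 29; (4|29)=+1, (24|29)=+1; (−1)^{3·2·14}·(+1)^2·(+1)^3 = +1.
v=17: a=17^2·(≡4), b=17^2·(≡1) mod 17; (4|17)=+1, (1|17)=+1; (−1)^{2·2·8}·(+1)^2·(+1)^2 = +1.
v=5: a=5^-2·(≡1), b=5^-2·(≡4) mod 5; (1|5)=+1, (4|5)=+1; (−1)^{-2·-2·2}·(+1)^-2·(+1)^-2 = +1.
v=23: a=23^1·(≡2), b=23^1·(≡11) mod 23; (2|23)=+1, (11|23)=-1; (−1)^{1·1·11}·(+1)^1·(-1)^1 = +1.
v=7: a=7^5·(≡5), b=7^3·(≡4) mod 7; (5|7)=-1, (4|7)=+1; (−1)^{5·3·3}·(-1)^3·(+1)^5 = +1.
v=∞: -658329 < 0 and -17871 < 0  ⇒  (a,b)_∞ = -1.
(-658329, -17871 / ℚ) ramifies at {3, ∞}: a division algebra.

[3, inf]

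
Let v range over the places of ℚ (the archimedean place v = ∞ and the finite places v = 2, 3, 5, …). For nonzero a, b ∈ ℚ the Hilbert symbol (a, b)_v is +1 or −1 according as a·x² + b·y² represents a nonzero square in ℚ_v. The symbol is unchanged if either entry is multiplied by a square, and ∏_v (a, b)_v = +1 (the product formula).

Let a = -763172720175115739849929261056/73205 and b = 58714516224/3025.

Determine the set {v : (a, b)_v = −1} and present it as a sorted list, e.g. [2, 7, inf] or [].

(a, b) ≡ (-440895, 88179) mod (ℚ^×)²; places V = {2, 3, 5, 7, 11, 13, 17, 19, ∞}.
(a,b)_∞: sgn(-440895)=−, sgn(88179)=+, so +1.
(a,b)_3: α=7, u≡2; β=3, v≡2 (mod 3); (2|3)=-1, (2|3)=-1; sign (−1)^1·-1^3·-1^7 = -1.
(a,b)_17: α=9, u≡10; β=3, v≡16 (mod 17); (10|17)=-1, (16|17)=+1; sign (−1)^0·-1^3·+1^9 = -1.
(a,b)_13: α=3, u≡2; β=1, v≡10 (mod 13); (2|13)=-1, (10|13)=+1; sign (−1)^0·-1^1·+1^3 = -1.
(a,b)_7: α=5, u≡2; β=1, v≡1 (mod 7); (2|7)=+1, (1|7)=+1; sign (−1)^1·+1^1·+1^5 = -1.
(a,b)_19: α=1, u≡3; β=1, v≡6 (mod 19); (3|19)=-1, (6|19)=+1; sign (−1)^1·-1^1·+1^1 = +1.
(a,b)_11: α=-4, u≡2; β=-2, v≡4 (mod 11); (2|11)=-1, (4|11)=+1; sign (−1)^0·-1^-2·+1^-4 = +1.
(a,b)_5: α=-1, u≡4; β=-2, v≡4 (mod 5); (4|5)=+1, (4|5)=+1; sign (−1)^0·+1^-2·+1^-1 = +1.
(a,b)_2: α=22, β=8; u≡1, v≡3 (mod 8); ε(u)ε(v)=0·1, αω(v)=22·1, βω(u)=8·0; sum ≡ 0  ⇒  +1.
(-440895, 88179 / ℚ) ramifies at {3, 7, 13, 17}: a division algebra.

[3, 7, 13, 17]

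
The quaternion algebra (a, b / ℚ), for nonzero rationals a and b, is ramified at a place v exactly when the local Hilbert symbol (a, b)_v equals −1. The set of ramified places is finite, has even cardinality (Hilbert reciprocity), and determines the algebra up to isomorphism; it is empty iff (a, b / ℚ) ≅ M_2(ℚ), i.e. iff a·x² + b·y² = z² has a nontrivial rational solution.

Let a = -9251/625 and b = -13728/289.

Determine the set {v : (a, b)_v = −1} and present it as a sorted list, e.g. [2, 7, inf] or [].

[2, 11, 13, inf]

Mod squares: a ≡ -11, b ≡ -858. Check v ∈ {∞, 2, 3, 5, 11, 13, 17, 29}.
v=13: a=13^0·(≡5), b=13^1·(≡12) mod 13; (5|13)=-1, (12|13)=+1; (−1)^{0·1·6}·(-1)^1·(+1)^0 = -1.
v=5: a=5^-4·(≡4), b=5^0·(≡3) mod 5; (4|5)=+1, (3|5)=-1; (−1)^{-4·0·2}·(+1)^0·(-1)^-4 = +1.
v=∞: -11 < 0 and -858 < 0  ⇒  (a,b)_∞ = -1.
v=3: a=3^0·(≡1), b=3^1·(≡2) mod 3; (1|3)=+1, (2|3)=-1; (−1)^{0·1·1}·(+1)^1·(-1)^0 = +1.
v=11: a=11^1·(≡8), b=11^1·(≡2) mod 11; (8|11)=-1, (2|11)=-1; (−1)^{1·1·5}·(-1)^1·(-1)^1 = -1.
v=17: a=17^0·(≡5), b=17^-2·(≡8) mod 17; (5|17)=-1, (8|17)=+1; (−1)^{0·-2·8}·(-1)^-2·(+1)^0 = +1.
v=29: a=29^2·(≡12), b=29^0·(≡11) mod 29; (12|29)=-1, (11|29)=-1; (−1)^{2·0·14}·(-1)^0·(-1)^2 = +1.
v=2: v_2(a)=0, v_2(b)=5; units ≡ 5, 3 (mod 8); ε·ε+αω+βω = 0·1+0·1+5·1 ≡ 1  ⇒  (a,b)_2 = -1.
Ram(-11, -858) = {2, 11, 13, ∞}; no ℚ_2-point on the conic.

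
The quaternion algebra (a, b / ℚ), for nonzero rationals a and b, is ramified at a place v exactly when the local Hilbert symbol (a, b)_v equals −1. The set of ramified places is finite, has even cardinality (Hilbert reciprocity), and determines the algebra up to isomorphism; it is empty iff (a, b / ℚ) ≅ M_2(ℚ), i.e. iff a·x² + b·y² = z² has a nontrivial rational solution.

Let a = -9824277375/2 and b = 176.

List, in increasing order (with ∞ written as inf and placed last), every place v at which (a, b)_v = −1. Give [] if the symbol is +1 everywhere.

Mod squares: a ≡ -110, b ≡ 11. Check v ∈ {∞, 2, 3, 5, 11}.
v=11: a=11^3·(≡9), b=11^1·(≡5) mod 11; (9|11)=+1, (5|11)=+1; (−1)^{3·1·5}·(+1)^1·(+1)^3 = -1.
v=∞: -110 < 0 and 11 > 0  ⇒  (a,b)_∞ = +1.
v=3: a=3^10·(≡1), b=3^0·(≡2) mod 3; (1|3)=+1, (2|3)=-1; (−1)^{10·0·1}·(+1)^0·(-1)^10 = +1.
v=5: a=5^3·(≡3), b=5^0·(≡1) mod 5; (3|5)=-1, (1|5)=+1; (−1)^{3·0·2}·(-1)^0·(+1)^3 = +1.
v=2: v_2(a)=-1, v_2(b)=4; units ≡ 1, 3 (mod 8); ε·ε+αω+βω = 0·1+-1·1+4·0 ≡ 1  ⇒  (a,b)_2 = -1.
|Ram(-110, 11)| = 2, even; anisotropic at {2, 11}.

[2, 11]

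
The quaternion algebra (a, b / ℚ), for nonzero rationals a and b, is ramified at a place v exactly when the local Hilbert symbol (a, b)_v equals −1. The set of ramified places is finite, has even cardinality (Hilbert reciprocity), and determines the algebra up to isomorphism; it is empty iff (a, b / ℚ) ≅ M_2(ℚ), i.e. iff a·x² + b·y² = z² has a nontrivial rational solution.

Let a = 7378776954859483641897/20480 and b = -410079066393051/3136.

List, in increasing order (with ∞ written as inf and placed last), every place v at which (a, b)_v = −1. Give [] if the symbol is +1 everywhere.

Mod squares: a ≡ 1964885, b ≡ -38421059. Check v ∈ {∞, 2, 3, 5, 7, 11, 13, 19, 31, 37, 41, 43}.
v=37: a=37^1·(≡9), b=37^1·(≡31) mod 37; (9|37)=+1, (31|37)=-1; (−1)^{1·1·18}·(+1)^1·(-1)^1 = -1.
v=2: v_2(a)=-12, v_2(b)=-6; units ≡ 5, 5 (mod 8); ε·ε+αω+βω = 0·0+-12·1+-6·1 ≡ 0  ⇒  (a,b)_2 = +1.
v=7: a=7^0·(≡6), b=7^-2·(≡1) mod 7; (6|7)=-1, (1|7)=+1; (−1)^{0·-2·3}·(-1)^-2·(+1)^0 = +1.
v=5: a=5^-1·(≡2), b=5^0·(≡4) mod 5; (2|5)=-1, (4|5)=+1; (−1)^{-1·0·2}·(-1)^0·(+1)^-1 = +1.
v=43: a=43^1·(≡19), b=43^1·(≡34) mod 43; (19|43)=-1, (34|43)=-1; (−1)^{1·1·21}·(-1)^1·(-1)^1 = -1.
v=13: a=13^1·(≡8), b=13^0·(≡12) mod 13; (8|13)=-1, (12|13)=+1; (−1)^{1·0·6}·(-1)^0·(+1)^1 = +1.
v=41: a=41^2·(≡8), b=41^1·(≡30) mod 41; (8|41)=+1, (30|41)=-1; (−1)^{2·1·20}·(+1)^1·(-1)^2 = +1.
v=19: a=19^1·(≡1), b=19^1·(≡9) mod 19; (1|19)=+1, (9|19)=+1; (−1)^{1·1·9}·(+1)^1·(+1)^1 = -1.
v=∞: 1964885 > 0 and -38421059 < 0  ⇒  (a,b)_∞ = +1.
v=11: a=11^6·(≡7), b=11^4·(≡4) mod 11; (7|11)=-1, (4|11)=+1; (−1)^{6·4·5}·(-1)^4·(+1)^6 = +1.
v=3: a=3^8·(≡2), b=3^6·(≡1) mod 3; (2|3)=-1, (1|3)=+1; (−1)^{8·6·1}·(-1)^6·(+1)^8 = +1.
v=31: a=31^2·(≡30), b=31^1·(≡26) mod 31; (30|31)=-1, (26|31)=-1; (−1)^{2·1·15}·(-1)^1·(-1)^2 = -1.
(1964885, -38421059 / ℚ) ramifies at {19, 31, 37, 43}: a division algebra.

[19, 31, 37, 43]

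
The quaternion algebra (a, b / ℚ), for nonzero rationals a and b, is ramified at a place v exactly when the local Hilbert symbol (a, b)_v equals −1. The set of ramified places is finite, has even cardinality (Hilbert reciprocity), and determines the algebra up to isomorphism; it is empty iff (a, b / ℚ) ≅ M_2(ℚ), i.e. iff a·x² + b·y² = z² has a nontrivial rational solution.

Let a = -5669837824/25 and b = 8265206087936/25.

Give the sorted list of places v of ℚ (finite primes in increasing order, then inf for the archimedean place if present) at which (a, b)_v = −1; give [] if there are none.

[]

(a, b) ≡ (-391, 161) mod (ℚ^×)²; places V = {2, 5, 7, 17, 23, ∞}.
(a,b)_23: α=1, u≡1; β=1, v≡20 (mod 23); (1|23)=+1, (20|23)=-1; sign (−1)^1·+1^1·-1^1 = +1.
(a,b)_17: α=3, u≡6; β=4, v≡4 (mod 17); (6|17)=-1, (4|17)=+1; sign (−1)^0·-1^4·+1^3 = +1.
(a,b)_2: α=10, β=8; u≡1, v≡1 (mod 8); ε(u)ε(v)=0·0, αω(v)=10·0, βω(u)=8·0; sum ≡ 0  ⇒  +1.
(a,b)_∞: sgn(-391)=−, sgn(161)=+, so +1.
(a,b)_5: α=-2, u≡1; β=-2, v≡1 (mod 5); (1|5)=+1, (1|5)=+1; sign (−1)^0·+1^-2·+1^-2 = +1.
(a,b)_7: α=2, u≡1; β=5, v≡1 (mod 7); (1|7)=+1, (1|7)=+1; sign (−1)^0·+1^5·+1^2 = +1.
Every local symbol is +1, so the conic -391·x² + 161·y² = z² has ℚ_v-points for all v and hence a ℚ-point; (a, b / ℚ) ≅ M_2(ℚ).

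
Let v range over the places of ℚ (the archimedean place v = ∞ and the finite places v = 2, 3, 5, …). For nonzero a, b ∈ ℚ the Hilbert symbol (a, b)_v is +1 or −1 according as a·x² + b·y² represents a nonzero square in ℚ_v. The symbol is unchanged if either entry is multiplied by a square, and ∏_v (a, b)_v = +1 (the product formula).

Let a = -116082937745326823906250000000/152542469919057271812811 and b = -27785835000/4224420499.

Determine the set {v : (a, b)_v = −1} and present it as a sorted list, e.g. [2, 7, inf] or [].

[2, inf]

(a, b) ≡ (-6270, -266) mod (ℚ^×)²; places V = {2, 3, 5, 7, 11, 13, 19, 31, 37, ∞}.
(a,b)_7: α=2, u≡4; β=1, v≡4 (mod 7); (4|7)=+1, (4|7)=+1; sign (−1)^0·+1^1·+1^2 = +1.
(a,b)_5: α=13, u≡1; β=4, v≡1 (mod 5); (1|5)=+1, (1|5)=+1; sign (−1)^0·+1^4·+1^13 = +1.
(a,b)_∞: sgn(-6270)=−, sgn(-266)=−, so -1.
(a,b)_2: α=7, β=3; u≡1, v≡3 (mod 8); ε(u)ε(v)=0·1, αω(v)=7·1, βω(u)=3·0; sum ≡ 1  ⇒  -1.
(a,b)_19: α=-1, u≡14; β=-1, v≡9 (mod 19); (14|19)=-1, (9|19)=+1; sign (−1)^1·-1^-1·+1^-1 = +1.
(a,b)_13: α=-6, u≡1; β=-2, v≡6 (mod 13); (1|13)=+1, (6|13)=-1; sign (−1)^0·+1^-2·-1^-6 = +1.
(a,b)_11: α=5, u≡6; β=2, v≡5 (mod 11); (6|11)=-1, (5|11)=+1; sign (−1)^0·-1^2·+1^5 = +1.
(a,b)_3: α=23, u≡1; β=8, v≡1 (mod 3); (1|3)=+1, (1|3)=+1; sign (−1)^0·+1^8·+1^23 = +1.
(a,b)_31: α=-6, u≡22; β=-2, v≡11 (mod 31); (22|31)=-1, (11|31)=-1; sign (−1)^0·-1^-2·-1^-6 = +1.
(a,b)_37: α=-4, u≡31; β=-2, v≡30 (mod 37); (31|37)=-1, (30|37)=+1; sign (−1)^0·-1^-2·+1^-4 = +1.
|Ram(-6270, -266)| = 2, even; anisotropic at {2, ∞}.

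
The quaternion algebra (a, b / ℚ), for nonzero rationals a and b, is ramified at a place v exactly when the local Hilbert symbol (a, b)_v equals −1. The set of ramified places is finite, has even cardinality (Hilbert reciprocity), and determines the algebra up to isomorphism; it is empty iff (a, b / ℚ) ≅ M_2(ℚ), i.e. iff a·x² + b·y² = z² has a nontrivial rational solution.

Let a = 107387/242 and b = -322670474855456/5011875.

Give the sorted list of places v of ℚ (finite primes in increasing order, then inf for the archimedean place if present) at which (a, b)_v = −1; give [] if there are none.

Mod squares: a ≡ 406, b ≡ -60214. Check v ∈ {∞, 2, 3, 5, 7, 11, 13, 17, 23, 29}.
v=2: v_2(a)=-1, v_2(b)=5; units ≡ 3, 5 (mod 8); ε·ε+αω+βω = 1·0+-1·1+5·1 ≡ 0  ⇒  (a,b)_2 = +1.
v=11: a=11^-2·(≡8), b=11^-1·(≡4) mod 11; (8|11)=-1, (4|11)=+1; (−1)^{-2·-1·5}·(-1)^-1·(+1)^-2 = -1.
v=5: a=5^0·(≡1), b=5^-4·(≡1) mod 5; (1|5)=+1, (1|5)=+1; (−1)^{0·-4·2}·(+1)^-4·(+1)^0 = +1.
v=17: a=17^0·(≡8), b=17^1·(≡12) mod 17; (8|17)=+1, (12|17)=-1; (−1)^{0·1·8}·(+1)^1·(-1)^0 = +1.
v=13: a=13^0·(≡9), b=13^2·(≡6) mod 13; (9|13)=+1, (6|13)=-1; (−1)^{0·2·6}·(+1)^2·(-1)^0 = +1.
v=∞: 406 > 0 and -60214 < 0  ⇒  (a,b)_∞ = +1.
v=3: a=3^0·(≡1), b=3^-6·(≡2) mod 3; (1|3)=+1, (2|3)=-1; (−1)^{0·-6·1}·(+1)^-6·(-1)^0 = +1.
v=29: a=29^1·(≡2), b=29^2·(≡2) mod 29; (2|29)=-1, (2|29)=-1; (−1)^{1·2·14}·(-1)^2·(-1)^1 = -1.
v=7: a=7^1·(≡1), b=7^3·(≡2) mod 7; (1|7)=+1, (2|7)=+1; (−1)^{1·3·3}·(+1)^3·(+1)^1 = -1.
v=23: a=23^2·(≡15), b=23^3·(≡6) mod 23; (15|23)=-1, (6|23)=+1; (−1)^{2·3·11}·(-1)^3·(+1)^2 = -1.
Ram(406, -60214) = {7, 11, 23, 29}; no ℚ_7-point on the conic.

[7, 11, 23, 29]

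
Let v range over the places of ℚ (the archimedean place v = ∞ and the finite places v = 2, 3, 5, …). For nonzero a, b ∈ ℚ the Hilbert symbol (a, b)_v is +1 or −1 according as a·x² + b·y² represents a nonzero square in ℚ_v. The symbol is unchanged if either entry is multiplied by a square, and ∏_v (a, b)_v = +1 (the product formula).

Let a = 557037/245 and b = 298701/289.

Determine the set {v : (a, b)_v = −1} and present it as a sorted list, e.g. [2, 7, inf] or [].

[3, 23]

(a, b) ≡ (65, 33189) mod (ℚ^×)²; places V = {2, 3, 5, 7, 13, 17, 23, 37, ∞}.
(a,b)_23: α=2, u≡15; β=1, v≡10 (mod 23); (15|23)=-1, (10|23)=-1; sign (−1)^0·-1^1·-1^2 = -1.
(a,b)_2: α=0, β=0; u≡1, v≡5 (mod 8); ε(u)ε(v)=0·0, αω(v)=0·1, βω(u)=0·0; sum ≡ 0  ⇒  +1.
(a,b)_13: α=1, u≡6; β=1, v≡2 (mod 13); (6|13)=-1, (2|13)=-1; sign (−1)^0·-1^1·-1^1 = +1.
(a,b)_∞: sgn(65)=+, sgn(33189)=+, so +1.
(a,b)_3: α=4, u≡2; β=3, v≡2 (mod 3); (2|3)=-1, (2|3)=-1; sign (−1)^0·-1^3·-1^4 = -1.
(a,b)_17: α=0, u≡7; β=-2, v≡11 (mod 17); (7|17)=-1, (11|17)=-1; sign (−1)^0·-1^-2·-1^0 = +1.
(a,b)_7: α=-2, u≡1; β=0, v≡2 (mod 7); (1|7)=+1, (2|7)=+1; sign (−1)^0·+1^0·+1^-2 = +1.
(a,b)_5: α=-1, u≡3; β=0, v≡4 (mod 5); (3|5)=-1, (4|5)=+1; sign (−1)^0·-1^0·+1^-1 = +1.
(a,b)_37: α=0, u≡21; β=1, v≡36 (mod 37); (21|37)=+1, (36|37)=+1; sign (−1)^0·+1^1·+1^0 = +1.
Ram(65, 33189) = {3, 23}; no ℚ_3-point on the conic.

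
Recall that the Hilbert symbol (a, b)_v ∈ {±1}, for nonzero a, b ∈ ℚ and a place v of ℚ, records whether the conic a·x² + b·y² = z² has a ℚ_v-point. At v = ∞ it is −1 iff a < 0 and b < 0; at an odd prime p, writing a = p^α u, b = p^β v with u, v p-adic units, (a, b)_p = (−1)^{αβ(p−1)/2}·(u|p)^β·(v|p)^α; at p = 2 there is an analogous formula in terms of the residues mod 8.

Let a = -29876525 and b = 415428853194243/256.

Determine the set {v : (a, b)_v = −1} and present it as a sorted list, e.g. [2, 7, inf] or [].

Mod squares: a ≡ -29, b ≡ 203. Check v ∈ {∞, 2, 3, 5, 7, 29}.
v=29: a=29^3·(≡22), b=29^5·(≡5) mod 29; (22|29)=+1, (5|29)=+1; (−1)^{3·5·14}·(+1)^5·(+1)^3 = +1.
v=∞: -29 < 0 and 203 > 0  ⇒  (a,b)_∞ = +1.
v=3: a=3^0·(≡1), b=3^10·(≡2) mod 3; (1|3)=+1, (2|3)=-1; (−1)^{0·10·1}·(+1)^10·(-1)^0 = +1.
v=7: a=7^2·(≡3), b=7^3·(≡1) mod 7; (3|7)=-1, (1|7)=+1; (−1)^{2·3·3}·(-1)^3·(+1)^2 = -1.
v=5: a=5^2·(≡4), b=5^0·(≡3) mod 5; (4|5)=+1, (3|5)=-1; (−1)^{2·0·2}·(+1)^0·(-1)^2 = +1.
v=2: v_2(a)=0, v_2(b)=-8; units ≡ 3, 3 (mod 8); ε·ε+αω+βω = 1·1+0·1+-8·1 ≡ 1  ⇒  (a,b)_2 = -1.
|Ram(-29, 203)| = 2, even; anisotropic at {2, 7}.

[2, 7]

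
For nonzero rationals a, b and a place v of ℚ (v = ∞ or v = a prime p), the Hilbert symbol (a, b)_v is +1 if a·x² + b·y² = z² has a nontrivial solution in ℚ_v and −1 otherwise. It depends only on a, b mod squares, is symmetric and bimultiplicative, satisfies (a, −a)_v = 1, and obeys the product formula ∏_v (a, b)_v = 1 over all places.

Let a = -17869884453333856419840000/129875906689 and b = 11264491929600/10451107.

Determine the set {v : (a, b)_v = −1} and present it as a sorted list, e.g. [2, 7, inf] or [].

Mod squares: a ≡ -41, b ≡ 1763. Check v ∈ {∞, 2, 3, 5, 7, 13, 17, 29, 41, 43}.
v=7: a=7^2·(≡4), b=7^2·(≡3) mod 7; (4|7)=+1, (3|7)=-1; (−1)^{2·2·3}·(+1)^2·(-1)^2 = +1.
v=13: a=13^2·(≡7), b=13^2·(≡5) mod 13; (7|13)=-1, (5|13)=-1; (−1)^{2·2·6}·(-1)^2·(-1)^2 = +1.
v=29: a=29^-2·(≡15), b=29^-2·(≡6) mod 29; (15|29)=-1, (6|29)=+1; (−1)^{-2·-2·14}·(-1)^-2·(+1)^-2 = +1.
v=5: a=5^4·(≡4), b=5^2·(≡2) mod 5; (4|5)=+1, (2|5)=-1; (−1)^{4·2·2}·(+1)^2·(-1)^4 = +1.
v=41: a=41^3·(≡23), b=41^1·(≡5) mod 41; (23|41)=+1, (5|41)=+1; (−1)^{3·1·20}·(+1)^1·(+1)^3 = +1.
v=2: v_2(a)=36, v_2(b)=14; units ≡ 7, 3 (mod 8); ε·ε+αω+βω = 1·1+36·1+14·0 ≡ 1  ⇒  (a,b)_2 = -1.
v=∞: -41 < 0 and 1763 > 0  ⇒  (a,b)_∞ = +1.
v=43: a=43^-2·(≡32), b=43^-1·(≡21) mod 43; (32|43)=-1, (21|43)=+1; (−1)^{-2·-1·21}·(-1)^-1·(+1)^-2 = -1.
v=3: a=3^6·(≡1), b=3^4·(≡2) mod 3; (1|3)=+1, (2|3)=-1; (−1)^{6·4·1}·(+1)^4·(-1)^6 = +1.
v=17: a=17^-4·(≡7), b=17^-2·(≡6) mod 17; (7|17)=-1, (6|17)=-1; (−1)^{-4·-2·8}·(-1)^-2·(-1)^-4 = +1.
|Ram(-41, 1763)| = 2, even; anisotropic at {2, 43}.

[2, 43]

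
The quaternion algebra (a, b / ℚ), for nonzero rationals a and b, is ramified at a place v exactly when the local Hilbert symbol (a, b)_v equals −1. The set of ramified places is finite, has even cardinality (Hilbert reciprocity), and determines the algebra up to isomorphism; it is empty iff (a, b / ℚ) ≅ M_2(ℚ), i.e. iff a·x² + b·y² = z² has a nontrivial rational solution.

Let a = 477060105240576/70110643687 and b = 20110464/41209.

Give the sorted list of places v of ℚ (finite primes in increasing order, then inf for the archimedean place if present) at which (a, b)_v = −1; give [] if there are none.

(a, b) ≡ (273, 66) mod (ℚ^×)²; places V = {2, 3, 7, 11, 13, 17, 23, 29, ∞}.
(a,b)_2: α=18, β=7; u≡1, v≡1 (mod 8); ε(u)ε(v)=0·0, αω(v)=18·0, βω(u)=7·0; sum ≡ 0  ⇒  +1.
(a,b)_∞: sgn(273)=+, sgn(66)=+, so +1.
(a,b)_29: α=-4, u≡15; β=-2, v≡12 (mod 29); (15|29)=-1, (12|29)=-1; sign (−1)^0·-1^-2·-1^-4 = +1.
(a,b)_11: α=2, u≡3; β=1, v≡8 (mod 11); (3|11)=+1, (8|11)=-1; sign (−1)^0·+1^1·-1^2 = +1.
(a,b)_7: α=-3, u≡2; β=-2, v≡3 (mod 7); (2|7)=+1, (3|7)=-1; sign (−1)^0·+1^-2·-1^-3 = -1.
(a,b)_17: α=-2, u≡2; β=0, v≡8 (mod 17); (2|17)=+1, (8|17)=+1; sign (−1)^0·+1^0·+1^-2 = +1.
(a,b)_3: α=7, u≡1; β=3, v≡1 (mod 3); (1|3)=+1, (1|3)=+1; sign (−1)^1·+1^3·+1^7 = -1.
(a,b)_23: α=2, u≡19; β=2, v≡7 (mod 23); (19|23)=-1, (7|23)=-1; sign (−1)^0·-1^2·-1^2 = +1.
(a,b)_13: α=1, u≡8; β=0, v≡3 (mod 13); (8|13)=-1, (3|13)=+1; sign (−1)^0·-1^0·+1^1 = +1.
Ram(273, 66) = {3, 7}; no ℚ_3-point on the conic.

[3, 7]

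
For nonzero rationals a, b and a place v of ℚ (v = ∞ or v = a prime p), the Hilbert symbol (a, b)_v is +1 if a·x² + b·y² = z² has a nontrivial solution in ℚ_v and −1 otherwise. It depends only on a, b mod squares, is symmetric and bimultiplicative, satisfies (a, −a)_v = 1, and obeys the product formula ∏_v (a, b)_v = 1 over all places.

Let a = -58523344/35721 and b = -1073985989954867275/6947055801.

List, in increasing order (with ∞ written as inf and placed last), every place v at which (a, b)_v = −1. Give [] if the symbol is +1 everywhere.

(a, b) ≡ (-30229, -19) mod (ℚ^×)²; places V = {2, 3, 5, 7, 11, 13, 19, 37, 43, ∞}.
(a,b)_11: α=2, u≡7; β=4, v≡9 (mod 11); (7|11)=-1, (9|11)=+1; sign (−1)^0·-1^4·+1^2 = +1.
(a,b)_2: α=4, β=0; u≡3, v≡5 (mod 8); ε(u)ε(v)=1·0, αω(v)=4·1, βω(u)=0·1; sum ≡ 0  ⇒  +1.
(a,b)_∞: sgn(-30229)=−, sgn(-19)=−, so -1.
(a,b)_43: α=1, u≡12; β=2, v≡40 (mod 43); (12|43)=-1, (40|43)=+1; sign (−1)^0·-1^2·+1^1 = +1.
(a,b)_3: α=-6, u≡2; β=-10, v≡2 (mod 3); (2|3)=-1, (2|3)=-1; sign (−1)^0·-1^-10·-1^-6 = +1.
(a,b)_19: α=1, u≡9; β=3, v≡2 (mod 19); (9|19)=+1, (2|19)=-1; sign (−1)^1·+1^3·-1^1 = +1.
(a,b)_7: α=-2, u≡2; β=-6, v≡2 (mod 7); (2|7)=+1, (2|7)=+1; sign (−1)^0·+1^-6·+1^-2 = +1.
(a,b)_5: α=0, u≡1; β=2, v≡4 (mod 5); (1|5)=+1, (4|5)=+1; sign (−1)^0·+1^2·+1^0 = +1.
(a,b)_37: α=1, u≡7; β=2, v≡29 (mod 37); (7|37)=+1, (29|37)=-1; sign (−1)^0·+1^2·-1^1 = -1.
(a,b)_13: α=0, u≡3; β=2, v≡8 (mod 13); (3|13)=+1, (8|13)=-1; sign (−1)^0·+1^2·-1^0 = +1.
Ram(-30229, -19) = {37, ∞}; no ℚ_37-point on the conic.

[37, inf]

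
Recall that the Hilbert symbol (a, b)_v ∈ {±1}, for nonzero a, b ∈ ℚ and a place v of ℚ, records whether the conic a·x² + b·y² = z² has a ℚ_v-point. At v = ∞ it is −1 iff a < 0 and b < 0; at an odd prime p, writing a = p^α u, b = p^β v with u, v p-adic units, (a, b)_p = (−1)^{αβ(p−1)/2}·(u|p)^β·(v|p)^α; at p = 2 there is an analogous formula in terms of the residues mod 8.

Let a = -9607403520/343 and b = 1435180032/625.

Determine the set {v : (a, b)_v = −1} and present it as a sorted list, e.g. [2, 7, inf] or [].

[2, 5, 7, 13]

(a, b) ≡ (-10010, 143) mod (ℚ^×)²; places V = {2, 3, 5, 7, 11, 13, ∞}.
(a,b)_5: α=1, u≡2; β=-4, v≡2 (mod 5); (2|5)=-1, (2|5)=-1; sign (−1)^0·-1^-4·-1^1 = -1.
(a,b)_3: α=8, u≡1; β=4, v≡2 (mod 3); (1|3)=+1, (2|3)=-1; sign (−1)^0·+1^4·-1^8 = +1.
(a,b)_∞: sgn(-10010)=−, sgn(143)=+, so +1.
(a,b)_2: α=11, β=10; u≡3, v≡7 (mod 8); ε(u)ε(v)=1·1, αω(v)=11·0, βω(u)=10·1; sum ≡ 1  ⇒  -1.
(a,b)_11: α=1, u≡5; β=3, v≡7 (mod 11); (5|11)=+1, (7|11)=-1; sign (−1)^1·+1^3·-1^1 = +1.
(a,b)_7: α=-3, u≡6; β=0, v≡3 (mod 7); (6|7)=-1, (3|7)=-1; sign (−1)^0·-1^0·-1^-3 = -1.
(a,b)_13: α=1, u≡9; β=1, v≡7 (mod 13); (9|13)=+1, (7|13)=-1; sign (−1)^0·+1^1·-1^1 = -1.
(-10010, 143 / ℚ) ramifies at {2, 5, 7, 13}: a division algebra.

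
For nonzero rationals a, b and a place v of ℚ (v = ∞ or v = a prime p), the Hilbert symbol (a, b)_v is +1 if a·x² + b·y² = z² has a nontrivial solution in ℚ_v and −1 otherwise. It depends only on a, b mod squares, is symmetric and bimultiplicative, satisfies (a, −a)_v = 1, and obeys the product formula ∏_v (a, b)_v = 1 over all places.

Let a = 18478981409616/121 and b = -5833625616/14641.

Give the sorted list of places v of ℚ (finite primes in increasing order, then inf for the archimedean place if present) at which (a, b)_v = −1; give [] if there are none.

[3, 17, 29, 43]

Mod squares: a ≡ 29, b ≡ -826761. Check v ∈ {∞, 2, 3, 7, 11, 13, 17, 29, 43}.
v=2: v_2(a)=4, v_2(b)=4; units ≡ 5, 7 (mod 8); ε·ε+αω+βω = 0·1+4·0+4·1 ≡ 0  ⇒  (a,b)_2 = +1.
v=11: a=11^-2·(≡2), b=11^-4·(≡6) mod 11; (2|11)=-1, (6|11)=-1; (−1)^{-2·-4·5}·(-1)^-4·(-1)^-2 = +1.
v=29: a=29^1·(≡24), b=29^1·(≡19) mod 29; (24|29)=+1, (19|29)=-1; (−1)^{1·1·14}·(+1)^1·(-1)^1 = -1.
v=3: a=3^2·(≡2), b=3^3·(≡2) mod 3; (2|3)=-1, (2|3)=-1; (−1)^{2·3·1}·(-1)^3·(-1)^2 = -1.
v=13: a=13^2·(≡9), b=13^1·(≡1) mod 13; (9|13)=+1, (1|13)=+1; (−1)^{2·1·6}·(+1)^1·(+1)^2 = +1.
v=7: a=7^2·(≡4), b=7^2·(≡2) mod 7; (4|7)=+1, (2|7)=+1; (−1)^{2·2·3}·(+1)^2·(+1)^2 = +1.
v=17: a=17^2·(≡7), b=17^1·(≡1) mod 17; (7|17)=-1, (1|17)=+1; (−1)^{2·1·8}·(-1)^1·(+1)^2 = -1.
v=∞: 29 > 0 and -826761 < 0  ⇒  (a,b)_∞ = +1.
v=43: a=43^2·(≡37), b=43^1·(≡5) mod 43; (37|43)=-1, (5|43)=-1; (−1)^{2·1·21}·(-1)^1·(-1)^2 = -1.
Ram(29, -826761) = {3, 17, 29, 43}; no ℚ_3-point on the conic.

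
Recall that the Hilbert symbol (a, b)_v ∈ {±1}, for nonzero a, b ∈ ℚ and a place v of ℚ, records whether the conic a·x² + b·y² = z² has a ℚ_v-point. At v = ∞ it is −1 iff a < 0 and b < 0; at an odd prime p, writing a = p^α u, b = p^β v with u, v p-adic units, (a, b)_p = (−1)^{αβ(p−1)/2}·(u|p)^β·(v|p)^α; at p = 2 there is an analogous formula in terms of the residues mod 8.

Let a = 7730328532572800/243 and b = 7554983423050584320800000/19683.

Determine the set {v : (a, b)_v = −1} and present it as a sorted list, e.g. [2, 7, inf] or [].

Mod squares: a ≡ 7854, b ≡ 15015. Check v ∈ {∞, 2, 3, 5, 7, 11, 13, 17, 19}.
v=7: a=7^3·(≡4), b=7^5·(≡3) mod 7; (4|7)=+1, (3|7)=-1; (−1)^{3·5·3}·(+1)^5·(-1)^3 = +1.
v=2: v_2(a)=7, v_2(b)=8; units ≡ 7, 7 (mod 8); ε·ε+αω+βω = 1·1+7·0+8·0 ≡ 1  ⇒  (a,b)_2 = -1.
v=19: a=19^4·(≡5), b=19^6·(≡16) mod 19; (5|19)=+1, (16|19)=+1; (−1)^{4·6·9}·(+1)^6·(+1)^4 = +1.
v=17: a=17^3·(≡11), b=17^4·(≡15) mod 17; (11|17)=-1, (15|17)=+1; (−1)^{3·4·8}·(-1)^4·(+1)^3 = +1.
v=11: a=11^1·(≡10), b=11^1·(≡9) mod 11; (10|11)=-1, (9|11)=+1; (−1)^{1·1·5}·(-1)^1·(+1)^1 = +1.
v=∞: 7854 > 0 and 15015 > 0  ⇒  (a,b)_∞ = +1.
v=13: a=13^0·(≡7), b=13^1·(≡5) mod 13; (7|13)=-1, (5|13)=-1; (−1)^{0·1·6}·(-1)^1·(-1)^0 = -1.
v=5: a=5^2·(≡4), b=5^5·(≡2) mod 5; (4|5)=+1, (2|5)=-1; (−1)^{2·5·2}·(+1)^5·(-1)^2 = +1.
v=3: a=3^-5·(≡2), b=3^-9·(≡1) mod 3; (2|3)=-1, (1|3)=+1; (−1)^{-5·-9·1}·(-1)^-9·(+1)^-5 = +1.
|Ram(7854, 15015)| = 2, even; anisotropic at {2, 13}.

[2, 13]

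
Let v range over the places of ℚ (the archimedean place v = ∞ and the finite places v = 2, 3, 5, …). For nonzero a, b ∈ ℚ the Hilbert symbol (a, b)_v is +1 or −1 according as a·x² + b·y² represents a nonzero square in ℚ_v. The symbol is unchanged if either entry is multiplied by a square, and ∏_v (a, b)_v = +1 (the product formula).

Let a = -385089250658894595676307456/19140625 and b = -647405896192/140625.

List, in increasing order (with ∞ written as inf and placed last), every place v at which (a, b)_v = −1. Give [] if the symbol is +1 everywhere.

[11, 29, 41, inf]

(a, b) ≡ (-444686, -20900242) mod (ℚ^×)²; places V = {2, 3, 5, 7, 11, 17, 29, 41, 47, ∞}.
(a,b)_29: α=3, u≡6; β=1, v≡10 (mod 29); (6|29)=+1, (10|29)=-1; sign (−1)^0·+1^1·-1^3 = -1.
(a,b)_∞: sgn(-444686)=−, sgn(-20900242)=−, so -1.
(a,b)_47: α=2, u≡36; β=1, v≡37 (mod 47); (36|47)=+1, (37|47)=+1; sign (−1)^0·+1^1·+1^2 = +1.
(a,b)_17: α=3, u≡7; β=1, v≡11 (mod 17); (7|17)=-1, (11|17)=-1; sign (−1)^0·-1^1·-1^3 = +1.
(a,b)_41: α=3, u≡14; β=1, v≡5 (mod 41); (14|41)=-1, (5|41)=+1; sign (−1)^0·-1^1·+1^3 = -1.
(a,b)_7: α=-2, u≡6; β=0, v≡4 (mod 7); (6|7)=-1, (4|7)=+1; sign (−1)^0·-1^0·+1^-2 = +1.
(a,b)_11: α=5, u≡6; β=3, v≡2 (mod 11); (6|11)=-1, (2|11)=-1; sign (−1)^1·-1^3·-1^5 = -1.
(a,b)_2: α=17, β=9; u≡1, v≡7 (mod 8); ε(u)ε(v)=0·1, αω(v)=17·0, βω(u)=9·0; sum ≡ 0  ⇒  +1.
(a,b)_3: α=0, u≡1; β=-2, v≡2 (mod 3); (1|3)=+1, (2|3)=-1; sign (−1)^0·+1^-2·-1^0 = +1.
(a,b)_5: α=-8, u≡1; β=-6, v≡2 (mod 5); (1|5)=+1, (2|5)=-1; sign (−1)^0·+1^-6·-1^-8 = +1.
Ram(-444686, -20900242) = {11, 29, 41, ∞}; no ℚ_11-point on the conic.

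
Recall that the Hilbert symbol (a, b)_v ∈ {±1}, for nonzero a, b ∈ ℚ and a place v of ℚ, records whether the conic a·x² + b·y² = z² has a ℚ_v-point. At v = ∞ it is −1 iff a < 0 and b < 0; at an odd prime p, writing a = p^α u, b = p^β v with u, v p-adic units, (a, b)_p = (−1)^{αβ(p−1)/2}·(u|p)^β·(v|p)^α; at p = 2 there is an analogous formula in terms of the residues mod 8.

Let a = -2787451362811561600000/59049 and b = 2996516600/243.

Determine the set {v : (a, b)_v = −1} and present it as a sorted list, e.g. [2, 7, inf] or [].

(a, b) ≡ (-385, 42) mod (ℚ^×)²; places V = {2, 3, 5, 7, 11, 19, ∞}.
(a,b)_∞: sgn(-385)=−, sgn(42)=+, so +1.
(a,b)_19: α=4, u≡10; β=2, v≡11 (mod 19); (10|19)=-1, (11|19)=+1; sign (−1)^0·-1^2·+1^4 = +1.
(a,b)_2: α=10, β=3; u≡7, v≡5 (mod 8); ε(u)ε(v)=1·0, αω(v)=10·1, βω(u)=3·0; sum ≡ 0  ⇒  +1.
(a,b)_3: α=-10, u≡2; β=-5, v≡2 (mod 3); (2|3)=-1, (2|3)=-1; sign (−1)^0·-1^-5·-1^-10 = -1.
(a,b)_5: α=5, u≡2; β=2, v≡3 (mod 5); (2|5)=-1, (3|5)=-1; sign (−1)^0·-1^2·-1^5 = -1.
(a,b)_11: α=7, u≡3; β=2, v≡3 (mod 11); (3|11)=+1, (3|11)=+1; sign (−1)^0·+1^2·+1^7 = +1.
(a,b)_7: α=3, u≡2; β=3, v≡5 (mod 7); (2|7)=+1, (5|7)=-1; sign (−1)^1·+1^3·-1^3 = +1.
|Ram(-385, 42)| = 2, even; anisotropic at {3, 5}.

[3, 5]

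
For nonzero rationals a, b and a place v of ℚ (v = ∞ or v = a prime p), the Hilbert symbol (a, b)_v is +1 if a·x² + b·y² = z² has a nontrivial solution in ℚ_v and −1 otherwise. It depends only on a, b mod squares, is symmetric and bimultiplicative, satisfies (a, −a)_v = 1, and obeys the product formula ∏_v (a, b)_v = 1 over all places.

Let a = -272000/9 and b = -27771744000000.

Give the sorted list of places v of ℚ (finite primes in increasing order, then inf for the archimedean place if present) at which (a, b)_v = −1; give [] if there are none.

(a, b) ≡ (-170, -6006) mod (ℚ^×)²; places V = {2, 3, 5, 7, 11, 13, 17, ∞}.
(a,b)_5: α=3, u≡1; β=6, v≡4 (mod 5); (1|5)=+1, (4|5)=+1; sign (−1)^0·+1^6·+1^3 = +1.
(a,b)_7: α=0, u≡3; β=1, v≡5 (mod 7); (3|7)=-1, (5|7)=-1; sign (−1)^0·-1^1·-1^0 = -1.
(a,b)_17: α=1, u≡11; β=2, v≡11 (mod 17); (11|17)=-1, (11|17)=-1; sign (−1)^0·-1^2·-1^1 = -1.
(a,b)_11: α=0, u≡7; β=1, v≡5 (mod 11); (7|11)=-1, (5|11)=+1; sign (−1)^0·-1^1·+1^0 = -1.
(a,b)_2: α=7, β=11; u≡3, v≡5 (mod 8); ε(u)ε(v)=1·0, αω(v)=7·1, βω(u)=11·1; sum ≡ 0  ⇒  +1.
(a,b)_13: α=0, u≡10; β=1, v≡2 (mod 13); (10|13)=+1, (2|13)=-1; sign (−1)^0·+1^1·-1^0 = +1.
(a,b)_3: α=-2, u≡1; β=1, v≡2 (mod 3); (1|3)=+1, (2|3)=-1; sign (−1)^0·+1^1·-1^-2 = +1.
(a,b)_∞: sgn(-170)=−, sgn(-6006)=−, so -1.
(-170, -6006 / ℚ) ramifies at {7, 11, 17, ∞}: a division algebra.

[7, 11, 17, inf]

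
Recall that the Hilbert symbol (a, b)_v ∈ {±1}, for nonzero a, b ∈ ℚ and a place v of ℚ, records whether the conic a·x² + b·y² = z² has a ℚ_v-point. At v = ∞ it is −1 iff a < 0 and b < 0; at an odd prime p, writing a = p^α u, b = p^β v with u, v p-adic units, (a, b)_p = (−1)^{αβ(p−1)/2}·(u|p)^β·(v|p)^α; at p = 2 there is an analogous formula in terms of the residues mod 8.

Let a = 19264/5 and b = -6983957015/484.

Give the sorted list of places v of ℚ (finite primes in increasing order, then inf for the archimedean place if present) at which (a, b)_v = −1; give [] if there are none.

[5, 23, 41, 43]

(a, b) ≡ (1505, -142529735) mod (ℚ^×)²; places V = {2, 5, 7, 11, 19, 23, 37, 41, 43, ∞}.
(a,b)_2: α=6, β=-2; u≡1, v≡1 (mod 8); ε(u)ε(v)=0·0, αω(v)=6·0, βω(u)=-2·0; sum ≡ 0  ⇒  +1.
(a,b)_5: α=-1, u≡4; β=1, v≡3 (mod 5); (4|5)=+1, (3|5)=-1; sign (−1)^0·+1^1·-1^-1 = -1.
(a,b)_∞: sgn(1505)=+, sgn(-142529735)=−, so +1.
(a,b)_7: α=1, u≡3; β=2, v≡2 (mod 7); (3|7)=-1, (2|7)=+1; sign (−1)^0·-1^2·+1^1 = +1.
(a,b)_19: α=0, u≡11; β=1, v≡12 (mod 19); (11|19)=+1, (12|19)=-1; sign (−1)^0·+1^1·-1^0 = +1.
(a,b)_11: α=0, u≡5; β=-2, v≡5 (mod 11); (5|11)=+1, (5|11)=+1; sign (−1)^0·+1^-2·+1^0 = +1.
(a,b)_23: α=0, u≡21; β=1, v≡19 (mod 23); (21|23)=-1, (19|23)=-1; sign (−1)^0·-1^1·-1^0 = -1.
(a,b)_43: α=1, u≡38; β=1, v≡25 (mod 43); (38|43)=+1, (25|43)=+1; sign (−1)^1·+1^1·+1^1 = -1.
(a,b)_41: α=0, u≡7; β=1, v≡27 (mod 41); (7|41)=-1, (27|41)=-1; sign (−1)^0·-1^1·-1^0 = -1.
(a,b)_37: α=0, u≡27; β=1, v≡30 (mod 37); (27|37)=+1, (30|37)=+1; sign (−1)^0·+1^1·+1^0 = +1.
Ram(1505, -142529735) = {5, 23, 41, 43}; no ℚ_5-point on the conic.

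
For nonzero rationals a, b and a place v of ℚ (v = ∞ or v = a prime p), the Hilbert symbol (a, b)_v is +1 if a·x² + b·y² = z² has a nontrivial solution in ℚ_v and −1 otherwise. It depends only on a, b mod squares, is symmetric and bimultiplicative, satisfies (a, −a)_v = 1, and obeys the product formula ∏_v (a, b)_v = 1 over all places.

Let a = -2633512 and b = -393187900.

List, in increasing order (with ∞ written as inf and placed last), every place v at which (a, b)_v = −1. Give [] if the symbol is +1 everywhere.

[19, 31, 47, inf]

Mod squares: a ≡ -658378, b ≡ -3931879. Check v ∈ {∞, 2, 5, 7, 17, 19, 31, 37, 41, 47}.
v=17: a=17^0·(≡9), b=17^1·(≡4) mod 17; (9|17)=+1, (4|17)=+1; (−1)^{0·1·8}·(+1)^1·(+1)^0 = +1.
v=41: a=41^1·(≡15), b=41^0·(≡9) mod 41; (15|41)=-1, (9|41)=+1; (−1)^{1·0·20}·(-1)^0·(+1)^1 = +1.
v=19: a=19^0·(≡2), b=19^1·(≡16) mod 19; (2|19)=-1, (16|19)=+1; (−1)^{0·1·9}·(-1)^1·(+1)^0 = -1.
v=7: a=7^1·(≡6), b=7^1·(≡1) mod 7; (6|7)=-1, (1|7)=+1; (−1)^{1·1·3}·(-1)^1·(+1)^1 = +1.
v=5: a=5^0·(≡3), b=5^2·(≡4) mod 5; (3|5)=-1, (4|5)=+1; (−1)^{0·2·2}·(-1)^2·(+1)^0 = +1.
v=37: a=37^1·(≡12), b=37^1·(≡33) mod 37; (12|37)=+1, (33|37)=+1; (−1)^{1·1·18}·(+1)^1·(+1)^1 = +1.
v=31: a=31^1·(≡19), b=31^0·(≡11) mod 31; (19|31)=+1, (11|31)=-1; (−1)^{1·0·15}·(+1)^0·(-1)^1 = -1.
v=47: a=47^0·(≡39), b=47^1·(≡18) mod 47; (39|47)=-1, (18|47)=+1; (−1)^{0·1·23}·(-1)^1·(+1)^0 = -1.
v=2: v_2(a)=3, v_2(b)=2; units ≡ 3, 1 (mod 8); ε·ε+αω+βω = 1·0+3·0+2·1 ≡ 0  ⇒  (a,b)_2 = +1.
v=∞: -658378 < 0 and -3931879 < 0  ⇒  (a,b)_∞ = -1.
(-658378, -3931879 / ℚ) ramifies at {19, 31, 47, ∞}: a division algebra.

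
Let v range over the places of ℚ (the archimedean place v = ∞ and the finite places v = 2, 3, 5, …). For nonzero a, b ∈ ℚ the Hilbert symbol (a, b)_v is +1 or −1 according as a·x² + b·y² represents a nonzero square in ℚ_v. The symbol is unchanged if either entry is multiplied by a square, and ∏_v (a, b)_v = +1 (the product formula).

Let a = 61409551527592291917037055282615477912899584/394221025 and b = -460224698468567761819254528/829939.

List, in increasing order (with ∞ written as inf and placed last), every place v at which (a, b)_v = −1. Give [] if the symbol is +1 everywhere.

[3, 17, 29, 41]

Mod squares: a ≡ 2108561, b ≡ -67773. Check v ∈ {∞, 2, 3, 5, 7, 11, 13, 17, 19, 29, 41, 47}.
v=11: a=11^-2·(≡1), b=11^-2·(≡9) mod 11; (1|11)=+1, (9|11)=+1; (−1)^{-2·-2·5}·(+1)^-2·(+1)^-2 = +1.
v=13: a=13^9·(≡1), b=13^6·(≡1) mod 13; (1|13)=+1, (1|13)=+1; (−1)^{9·6·6}·(+1)^6·(+1)^9 = +1.
v=19: a=19^-4·(≡1), b=19^-3·(≡6) mod 19; (1|19)=+1, (6|19)=+1; (−1)^{-4·-3·9}·(+1)^-3·(+1)^-4 = +1.
v=41: a=41^2·(≡29), b=41^1·(≡35) mod 41; (29|41)=-1, (35|41)=-1; (−1)^{2·1·20}·(-1)^1·(-1)^2 = -1.
v=∞: 2108561 > 0 and -67773 < 0  ⇒  (a,b)_∞ = +1.
v=29: a=29^5·(≡16), b=29^3·(≡2) mod 29; (16|29)=+1, (2|29)=-1; (−1)^{5·3·14}·(+1)^3·(-1)^5 = -1.
v=3: a=3^14·(≡2), b=3^5·(≡2) mod 3; (2|3)=-1, (2|3)=-1; (−1)^{14·5·1}·(-1)^5·(-1)^14 = -1.
v=5: a=5^-2·(≡4), b=5^0·(≡3) mod 5; (4|5)=+1, (3|5)=-1; (−1)^{-2·0·2}·(+1)^0·(-1)^-2 = +1.
v=47: a=47^3·(≡36), b=47^2·(≡14) mod 47; (36|47)=+1, (14|47)=+1; (−1)^{3·2·23}·(+1)^2·(+1)^3 = +1.
v=2: v_2(a)=12, v_2(b)=8; units ≡ 1, 3 (mod 8); ε·ε+αω+βω = 0·1+12·1+8·0 ≡ 0  ⇒  (a,b)_2 = +1.
v=17: a=17^3·(≡13), b=17^2·(≡10) mod 17; (13|17)=+1, (10|17)=-1; (−1)^{3·2·8}·(+1)^2·(-1)^3 = -1.
v=7: a=7^5·(≡6), b=7^4·(≡4) mod 7; (6|7)=-1, (4|7)=+1; (−1)^{5·4·3}·(-1)^4·(+1)^5 = +1.
|Ram(2108561, -67773)| = 4, even; anisotropic at {3, 17, 29, 41}.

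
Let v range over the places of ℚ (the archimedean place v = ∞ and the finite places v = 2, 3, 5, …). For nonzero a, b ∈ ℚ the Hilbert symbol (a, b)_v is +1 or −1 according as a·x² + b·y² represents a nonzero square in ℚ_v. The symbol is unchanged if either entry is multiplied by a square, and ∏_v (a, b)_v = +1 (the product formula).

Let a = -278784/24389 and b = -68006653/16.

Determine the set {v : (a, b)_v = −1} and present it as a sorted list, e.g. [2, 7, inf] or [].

[2, inf]

(a, b) ≡ (-29, -128557) mod (ℚ^×)²; places V = {2, 3, 11, 13, 23, 29, 31, ∞}.
(a,b)_3: α=2, u≡1; β=0, v≡2 (mod 3); (1|3)=+1, (2|3)=-1; sign (−1)^0·+1^0·-1^2 = +1.
(a,b)_2: α=8, β=-4; u≡3, v≡3 (mod 8); ε(u)ε(v)=1·1, αω(v)=8·1, βω(u)=-4·1; sum ≡ 1  ⇒  -1.
(a,b)_13: α=0, u≡1; β=1, v≡12 (mod 13); (1|13)=+1, (12|13)=+1; sign (−1)^0·+1^1·+1^0 = +1.
(a,b)_11: α=2, u≡3; β=1, v≡10 (mod 11); (3|11)=+1, (10|11)=-1; sign (−1)^0·+1^1·-1^2 = +1.
(a,b)_∞: sgn(-29)=−, sgn(-128557)=−, so -1.
(a,b)_31: α=0, u≡4; β=1, v≡28 (mod 31); (4|31)=+1, (28|31)=+1; sign (−1)^0·+1^1·+1^0 = +1.
(a,b)_23: α=0, u≡5; β=2, v≡8 (mod 23); (5|23)=-1, (8|23)=+1; sign (−1)^0·-1^2·+1^0 = +1.
(a,b)_29: α=-3, u≡22; β=1, v≡9 (mod 29); (22|29)=+1, (9|29)=+1; sign (−1)^0·+1^1·+1^-3 = +1.
Ram(-29, -128557) = {2, ∞}; no ℚ_2-point on the conic.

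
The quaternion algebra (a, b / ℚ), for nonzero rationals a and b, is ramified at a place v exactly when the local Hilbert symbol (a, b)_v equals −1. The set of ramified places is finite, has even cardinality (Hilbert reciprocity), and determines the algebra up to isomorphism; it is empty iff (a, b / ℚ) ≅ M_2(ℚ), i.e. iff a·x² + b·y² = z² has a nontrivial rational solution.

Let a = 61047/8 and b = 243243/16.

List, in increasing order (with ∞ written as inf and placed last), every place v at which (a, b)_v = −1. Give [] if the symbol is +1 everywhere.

(a, b) ≡ (13566, 3003) mod (ℚ^×)²; places V = {2, 3, 7, 11, 13, 17, 19, ∞}.
(a,b)_11: α=0, u≡1; β=1, v≡5 (mod 11); (1|11)=+1, (5|11)=+1; sign (−1)^0·+1^1·+1^0 = +1.
(a,b)_3: α=3, u≡1; β=5, v≡2 (mod 3); (1|3)=+1, (2|3)=-1; sign (−1)^1·+1^5·-1^3 = +1.
(a,b)_13: α=0, u≡8; β=1, v≡10 (mod 13); (8|13)=-1, (10|13)=+1; sign (−1)^0·-1^1·+1^0 = -1.
(a,b)_7: α=1, u≡6; β=1, v≡4 (mod 7); (6|7)=-1, (4|7)=+1; sign (−1)^1·-1^1·+1^1 = +1.
(a,b)_∞: sgn(13566)=+, sgn(3003)=+, so +1.
(a,b)_19: α=1, u≡5; β=0, v≡11 (mod 19); (5|19)=+1, (11|19)=+1; sign (−1)^0·+1^0·+1^1 = +1.
(a,b)_2: α=-3, β=-4; u≡7, v≡3 (mod 8); ε(u)ε(v)=1·1, αω(v)=-3·1, βω(u)=-4·0; sum ≡ 0  ⇒  +1.
(a,b)_17: α=1, u≡9; β=0, v≡10 (mod 17); (9|17)=+1, (10|17)=-1; sign (−1)^0·+1^0·-1^1 = -1.
|Ram(13566, 3003)| = 2, even; anisotropic at {13, 17}.

[13, 17]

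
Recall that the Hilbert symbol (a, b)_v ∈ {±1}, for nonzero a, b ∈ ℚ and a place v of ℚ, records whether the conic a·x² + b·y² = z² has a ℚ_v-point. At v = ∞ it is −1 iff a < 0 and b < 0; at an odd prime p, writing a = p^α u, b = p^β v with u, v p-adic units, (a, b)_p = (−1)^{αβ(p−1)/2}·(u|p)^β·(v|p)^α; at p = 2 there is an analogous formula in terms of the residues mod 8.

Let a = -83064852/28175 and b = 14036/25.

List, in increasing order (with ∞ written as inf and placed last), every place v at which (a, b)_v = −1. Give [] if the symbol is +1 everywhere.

Mod squares: a ≡ -34891, b ≡ 29. Check v ∈ {∞, 2, 3, 5, 7, 11, 13, 23, 29, 37, 41}.
v=2: v_2(a)=2, v_2(b)=2; units ≡ 5, 5 (mod 8); ε·ε+αω+βω = 0·0+2·1+2·1 ≡ 0  ⇒  (a,b)_2 = +1.
v=3: a=3^4·(≡2), b=3^0·(≡2) mod 3; (2|3)=-1, (2|3)=-1; (−1)^{4·0·1}·(-1)^0·(-1)^4 = +1.
v=5: a=5^-2·(≡4), b=5^-2·(≡1) mod 5; (4|5)=+1, (1|5)=+1; (−1)^{-2·-2·2}·(+1)^-2·(+1)^-2 = +1.
v=37: a=37^1·(≡5), b=37^0·(≡2) mod 37; (5|37)=-1, (2|37)=-1; (−1)^{1·0·18}·(-1)^0·(-1)^1 = -1.
v=29: a=29^0·(≡5), b=29^1·(≡24) mod 29; (5|29)=+1, (24|29)=+1; (−1)^{0·1·14}·(+1)^1·(+1)^0 = +1.
v=11: a=11^0·(≡5), b=11^2·(≡2) mod 11; (5|11)=+1, (2|11)=-1; (−1)^{0·2·5}·(+1)^2·(-1)^0 = +1.
v=41: a=41^1·(≡31), b=41^0·(≡35) mod 41; (31|41)=+1, (35|41)=-1; (−1)^{1·0·20}·(+1)^0·(-1)^1 = -1.
v=7: a=7^-2·(≡4), b=7^0·(≡2) mod 7; (4|7)=+1, (2|7)=+1; (−1)^{-2·0·3}·(+1)^0·(+1)^-2 = +1.
v=23: a=23^-1·(≡18), b=23^0·(≡3) mod 23; (18|23)=+1, (3|23)=+1; (−1)^{-1·0·11}·(+1)^0·(+1)^-1 = +1.
v=∞: -34891 < 0 and 29 > 0  ⇒  (a,b)_∞ = +1.
v=13: a=13^2·(≡12), b=13^0·(≡4) mod 13; (12|13)=+1, (4|13)=+1; (−1)^{2·0·6}·(+1)^0·(+1)^2 = +1.
(-34891, 29 / ℚ) ramifies at {37, 41}: a division algebra.

[37, 41]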